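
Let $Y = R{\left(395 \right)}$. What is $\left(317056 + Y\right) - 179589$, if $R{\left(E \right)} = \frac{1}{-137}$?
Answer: $\frac{18832978}{137} \approx 1.3747 \cdot 10^{5}$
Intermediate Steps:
$R{\left(E \right)} = - \frac{1}{137}$
$Y = - \frac{1}{137} \approx -0.0072993$
$\left(317056 + Y\right) - 179589 = \left(317056 - \frac{1}{137}\right) - 179589 = \frac{43436671}{137} - 179589 = \frac{18832978}{137}$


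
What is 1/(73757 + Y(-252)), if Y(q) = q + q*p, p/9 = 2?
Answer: 1/68969 ≈ 1.4499e-5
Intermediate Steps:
p = 18 (p = 9*2 = 18)
Y(q) = 19*q (Y(q) = q + q*18 = q + 18*q = 19*q)
1/(73757 + Y(-252)) = 1/(73757 + 19*(-252)) = 1/(73757 - 4788) = 1/68969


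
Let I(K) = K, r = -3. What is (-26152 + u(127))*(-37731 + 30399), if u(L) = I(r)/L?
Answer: 24351822924/127 ≈ 1.9175e+8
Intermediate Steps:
u(L) = -3/L
(-26152 + u(127))*(-37731 + 30399) = (-26152 - 3/127)*(-37731 + 30399) = (-26152 - 3*1/127)*(-7332) = (-26152 - 3/127)*(-7332) = -3321307/127*(-7332) = 24351822924/127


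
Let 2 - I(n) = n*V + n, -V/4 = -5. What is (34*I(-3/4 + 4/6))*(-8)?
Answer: -1020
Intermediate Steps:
V = 20 (V = -4*(-5) = 20)
I(n) = 2 - 21*n (I(n) = 2 - (n*20 + n) = 2 - (20*n + n) = 2 - 21*n)
(34*I(-3/4 + 4/6))*(-8) = (34*(2 - 21*(-3/4 + 4/6)))*(-8) = (34*(2 - 21*(-3*¼ + 4*(⅙))))*(-8) = (34*(2 - 21*(-¾ + ⅔)))*(-8) = (34*(2 - 21*(-1/12)))*(-8) = (34*(2 + 7/4))*(-8) = (34*(15/4))*(-8) = (255/2)*(-8) = -1020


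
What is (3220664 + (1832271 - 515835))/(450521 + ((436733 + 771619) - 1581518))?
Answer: 907420/15471 ≈ 58.653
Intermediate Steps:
(3220664 + (1832271 - 515835))/(450521 + ((436733 + 771619) - 1581518)) = (3220664 + 1316436)/(450521 + (1208352 - 1581518)) = 4537100/(450521 - 373166) = 4537100/77355 = 4537100*(1/77355) = 907420/15471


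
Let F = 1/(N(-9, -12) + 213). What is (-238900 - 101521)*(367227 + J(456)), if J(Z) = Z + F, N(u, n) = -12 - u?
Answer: -26285073394451/210 ≈ -1.2517e+11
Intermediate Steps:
F = 1/210 (F = 1/((-12 - 1*(-9)) + 213) = 1/((-12 + 9) + 213) = 1/(-3 + 213) = 1/210 ≈ 0.0047619)
J(Z) = 1/210 + Z (J(Z) = Z + 1/210 = 1/210 + Z)
(-238900 - 101521)*(367227 + J(456)) = (-238900 - 101521)*(367227 + (1/210 + 456)) = -340421*(367227 + 95761/210) = -340421*77213431/210 = -26285073394451/210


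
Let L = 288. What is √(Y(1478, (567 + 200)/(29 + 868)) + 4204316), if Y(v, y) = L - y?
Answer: √20018115573/69 ≈ 2050.5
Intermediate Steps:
Y(v, y) = 288 - y
√(Y(1478, (567 + 200)/(29 + 868)) + 4204316) = √((288 - (567 + 200)/(29 + 868)) + 4204316) = √((288 - 767/897) + 4204316) = √((288 - 1*59/69) + 4204316) = √((288 - 59/69) + 4204316) = √(19813/69 + 4204316) = √(290117617/69) = √20018115573/69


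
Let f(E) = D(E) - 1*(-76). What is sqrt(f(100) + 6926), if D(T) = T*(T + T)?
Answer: sqrt(27002) ≈ 164.32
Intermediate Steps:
D(T) = 2*T**2 (D(T) = T*(2*T) = 2*T**2)
f(E) = 76 + 2*E**2 (f(E) = 2*E**2 - 1*(-76) = 2*E**2 + 76 = 76 + 2*E**2)
sqrt(f(100) + 6926) = sqrt((76 + 2*100**2) + 6926) = sqrt((76 + 2*10000) + 6926) = sqrt((76 + 20000) + 6926) = sqrt(20076 + 6926) = sqrt(27002)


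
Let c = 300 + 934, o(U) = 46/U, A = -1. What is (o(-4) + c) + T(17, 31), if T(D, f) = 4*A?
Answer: 2437/2 ≈ 1218.5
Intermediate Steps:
T(D, f) = -4 (T(D, f) = 4*(-1) = -4)
c = 1234
(o(-4) + c) + T(17, 31) = (46/(-4) + 1234) - 4 = (46*(-¼) + 1234) - 4 = (-23/2 + 1234) - 4 = 2445/2 - 4 = 2437/2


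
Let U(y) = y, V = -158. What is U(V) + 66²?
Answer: 4198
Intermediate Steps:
U(V) + 66² = -158 + 66² = -158 + 4356 = 4198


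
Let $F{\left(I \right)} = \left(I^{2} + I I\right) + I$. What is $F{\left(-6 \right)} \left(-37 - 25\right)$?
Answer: $-4092$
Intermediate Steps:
$F{\left(I \right)} = I + 2 I^{2}$ ($F{\left(I \right)} = \left(I^{2} + I^{2}\right) + I = 2 I^{2} + I = I + 2 I^{2}$)
$F{\left(-6 \right)} \left(-37 - 25\right) = - 6 \left(1 + 2 \left(-6\right)\right) \left(-37 - 25\right) = - 6 \left(1 - 12\right) \left(-62\right) = \left(-6\right) \left(-11\right) \left(-62\right) = 66 \left(-62\right) = -4092$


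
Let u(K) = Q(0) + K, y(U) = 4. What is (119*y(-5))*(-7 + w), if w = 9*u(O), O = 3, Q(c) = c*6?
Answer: 9520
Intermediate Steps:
Q(c) = 6*c
u(K) = K (u(K) = 6*0 + K = 0 + K = K)
w = 27 (w = 9*3 = 27)
(119*y(-5))*(-7 + w) = (119*4)*(-7 + 27) = 476*20 = 9520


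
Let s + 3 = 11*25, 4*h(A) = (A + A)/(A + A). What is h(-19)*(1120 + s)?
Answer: 348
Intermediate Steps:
h(A) = 1/4 (h(A) = ((A + A)/(A + A))/4 = ((2*A)/((2*A)))/4 = ((2*A)*(1/(2*A)))/4 = (1/4)*1 = 1/4)
s = 272 (s = -3 + 11*25 = -3 + 275 = 272)
h(-19)*(1120 + s) = (1120 + 272)/4 = (1/4)*1392 = 348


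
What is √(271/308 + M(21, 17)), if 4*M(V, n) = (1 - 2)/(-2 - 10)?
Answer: √768999/924 ≈ 0.94905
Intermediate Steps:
M(V, n) = 1/48 (M(V, n) = ((1 - 2)/(-2 - 10))/4 = (-1/(-12))/4 = (-1*(-1/12))/4 = (¼)*(1/12) = 1/48)
√(271/308 + M(21, 17)) = √(271/308 + 1/48) = √(3329/3696) = √768999/924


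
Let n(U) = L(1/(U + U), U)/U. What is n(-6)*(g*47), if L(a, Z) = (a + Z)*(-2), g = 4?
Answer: -3431/9 ≈ -381.22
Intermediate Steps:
L(a, Z) = -2*Z - 2*a (L(a, Z) = (Z + a)*(-2) = -2*Z - 2*a)
n(U) = (-1/U - 2*U)/U (n(U) = (-2*U - 2/(U + U))/U = (-2*U - 2*1/(2*U))/U = (-2*U - 1/U)/U = (-1/U - 2*U)/U)
n(-6)*(g*47) = (-2 - 1/(-6)²)*(4*47) = (-2 - 1*1/36)*188 = (-2 - 1/36)*188 = -73/36*188 = -3431/9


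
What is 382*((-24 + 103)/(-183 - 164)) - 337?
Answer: -147117/347 ≈ -423.97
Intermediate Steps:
382*((-24 + 103)/(-183 - 164)) - 337 = 382*(79/(-347)) - 337 = 382*(79*(-1/347)) - 337 = 382*(-79/347) - 337 = -30178/347 - 337 = -147117/347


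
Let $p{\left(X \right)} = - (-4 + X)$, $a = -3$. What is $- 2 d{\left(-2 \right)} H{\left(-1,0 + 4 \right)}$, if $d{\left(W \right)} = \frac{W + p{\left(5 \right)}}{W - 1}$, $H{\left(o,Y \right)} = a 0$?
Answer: $0$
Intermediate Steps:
$H{\left(o,Y \right)} = 0$ ($H{\left(o,Y \right)} = \left(-3\right) 0 = 0$)
$p{\left(X \right)} = 4 - X$
$d{\left(W \right)} = 1$ ($d{\left(W \right)} = \frac{W + \left(4 - 5\right)}{W - 1} = \frac{W + \left(4 - 5\right)}{-1 + W} = \frac{W - 1}{-1 + W} = \frac{-1 + W}{-1 + W} = 1$)
$- 2 d{\left(-2 \right)} H{\left(-1,0 + 4 \right)} = \left(-2\right) 1 \cdot 0 = \left(-2\right) 0 = 0$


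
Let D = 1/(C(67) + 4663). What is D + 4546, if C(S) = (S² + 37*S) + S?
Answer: 53179109/11698 ≈ 4546.0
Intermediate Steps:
C(S) = S² + 38*S
D = 1/11698 (D = 1/(67*(38 + 67) + 4663) = 1/(67*105 + 4663) = 1/(7035 + 4663) = 1/11698 ≈ 8.5485e-5)
D + 4546 = 1/11698 + 4546 = 53179109/11698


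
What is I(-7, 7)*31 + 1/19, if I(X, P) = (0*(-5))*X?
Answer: 1/19 ≈ 0.052632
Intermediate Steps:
I(X, P) = 0 (I(X, P) = 0*X = 0)
I(-7, 7)*31 + 1/19 = 0*31 + 1/19 = 0 + 1/19 = 1/19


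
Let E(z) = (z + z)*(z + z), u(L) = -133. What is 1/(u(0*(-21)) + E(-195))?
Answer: 1/151967 ≈ 6.5804e-6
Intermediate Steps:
E(z) = 4*z² (E(z) = (2*z)*(2*z) = 4*z²)
1/(u(0*(-21)) + E(-195)) = 1/(-133 + 4*(-195)²) = 1/(-133 + 4*38025) = 1/(-133 + 152100) = 1/151967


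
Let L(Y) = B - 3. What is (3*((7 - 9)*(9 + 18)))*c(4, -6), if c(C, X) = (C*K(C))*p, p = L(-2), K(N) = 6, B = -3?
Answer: 23328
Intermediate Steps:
L(Y) = -6 (L(Y) = -3 - 3 = -6)
p = -6
c(C, X) = -36*C (c(C, X) = (C*6)*(-6) = (6*C)*(-6) = -36*C)
(3*((7 - 9)*(9 + 18)))*c(4, -6) = (3*((7 - 9)*(9 + 18)))*(-36*4) = (3*(-2*27))*(-144) = (3*(-54))*(-144) = -162*(-144) = 23328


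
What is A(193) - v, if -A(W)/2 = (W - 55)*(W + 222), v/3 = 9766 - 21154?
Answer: -80376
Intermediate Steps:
v = -34164 (v = 3*(9766 - 21154) = 3*(-11388) = -34164)
A(W) = -2*(-55 + W)*(222 + W) (A(W) = -2*(W - 55)*(W + 222) = -2*(-55 + W)*(222 + W))
A(193) - v = (24420 - 334*193 - 2*193²) - 1*(-34164) = (24420 - 64462 - 2*37249) + 34164 = (24420 - 64462 - 74498) + 34164 = -114540 + 34164 = -80376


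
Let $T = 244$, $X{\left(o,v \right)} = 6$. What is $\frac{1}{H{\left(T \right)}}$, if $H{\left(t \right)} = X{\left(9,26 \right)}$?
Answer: $\frac{1}{6} \approx 0.16667$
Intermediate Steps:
$H{\left(t \right)} = 6$
$\frac{1}{H{\left(T \right)}} = \frac{1}{6}$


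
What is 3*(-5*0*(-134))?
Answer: 0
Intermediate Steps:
3*(-5*0*(-134)) = 3*(0*(-134)) = 3*0 = 0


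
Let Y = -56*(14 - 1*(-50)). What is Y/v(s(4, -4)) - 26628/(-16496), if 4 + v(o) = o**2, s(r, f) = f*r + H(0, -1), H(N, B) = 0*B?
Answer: -467959/37116 ≈ -12.608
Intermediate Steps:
H(N, B) = 0
Y = -3584 (Y = -56*(14 + 50) = -56*64 = -3584)
s(r, f) = f*r (s(r, f) = f*r + 0 = f*r)
v(o) = -4 + o**2
Y/v(s(4, -4)) - 26628/(-16496) = -3584/(-4 + (-4*4)**2) - 26628/(-16496) = -3584/(-4 + (-16)**2) - 26628*(-1/16496) = -3584/(-4 + 256) + 6657/4124 = -3584/252 + 6657/4124 = -3584*1/252 + 6657/4124 = -128/9 + 6657/4124 = -467959/37116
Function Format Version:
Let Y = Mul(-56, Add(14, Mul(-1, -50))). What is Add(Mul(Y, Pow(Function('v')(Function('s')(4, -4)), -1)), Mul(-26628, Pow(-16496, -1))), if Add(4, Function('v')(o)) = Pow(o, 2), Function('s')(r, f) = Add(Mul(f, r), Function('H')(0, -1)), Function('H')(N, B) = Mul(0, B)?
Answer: Rational(-467959, 37116) ≈ -12.608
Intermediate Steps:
Function('H')(N, B) = 0
Y = -3584 (Y = Mul(-56, Add(14, 50)) = Mul(-56, 64) = -3584)
Function('s')(r, f) = Mul(f, r) (Function('s')(r, f) = Add(Mul(f, r), 0) = Mul(f, r))
Function('v')(o) = Add(-4, Pow(o, 2))
Add(Mul(Y, Pow(Function('v')(Function('s')(4, -4)), -1)), Mul(-26628, Pow(-16496, -1))) = Add(Mul(-3584, Pow(Add(-4, Pow(Mul(-4, 4), 2)), -1)), Mul(-26628, Pow(-16496, -1))) = Add(Mul(-3584, Pow(Add(-4, Pow(-16, 2)), -1)), Mul(-26628, Rational(-1, 16496))) = Add(Mul(-3584, Pow(Add(-4, 256), -1)), Rational(6657, 4124)) = Add(Mul(-3584, Pow(252, -1)), Rational(6657, 4124)) = Add(Mul(-3584, Rational(1, 252)), Rational(6657, 4124)) = Add(Rational(-128, 9), Rational(6657, 4124)) = Rational(-467959, 37116)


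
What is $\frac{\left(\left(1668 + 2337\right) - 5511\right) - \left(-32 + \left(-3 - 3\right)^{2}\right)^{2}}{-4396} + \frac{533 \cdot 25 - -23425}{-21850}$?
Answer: $- \frac{1282973}{960526} \approx -1.3357$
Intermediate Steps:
$\frac{\left(\left(1668 + 2337\right) - 5511\right) - \left(-32 + \left(-3 - 3\right)^{2}\right)^{2}}{-4396} + \frac{533 \cdot 25 - -23425}{-21850} = \left(\left(4005 - 5511\right) - \left(-32 + \left(-6\right)^{2}\right)^{2}\right) \left(- \frac{1}{4396}\right) + \left(13325 + 23425\right) \left(- \frac{1}{21850}\right) = \left(-1506 - \left(-32 + 36\right)^{2}\right) \left(- \frac{1}{4396}\right) + 36750 \left(- \frac{1}{21850}\right) = \left(-1506 - 4^{2}\right) \left(- \frac{1}{4396}\right) - \frac{735}{437} = \left(-1506 - 16\right) \left(- \frac{1}{4396}\right) - \frac{735}{437} = \left(-1522\right) \left(- \frac{1}{4396}\right) - \frac{735}{437} = \frac{761}{2198} - \frac{735}{437} = - \frac{1282973}{960526}$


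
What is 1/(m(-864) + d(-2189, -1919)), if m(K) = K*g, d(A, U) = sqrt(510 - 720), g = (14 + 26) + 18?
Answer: -8352/418535459 - I*sqrt(210)/2511212754 ≈ -1.9955e-5 - 5.7707e-9*I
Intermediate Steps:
g = 58 (g = 40 + 18 = 58)
d(A, U) = I*sqrt(210) (d(A, U) = sqrt(-210) = I*sqrt(210))
m(K) = 58*K (m(K) = K*58 = 58*K)
1/(m(-864) + d(-2189, -1919)) = 1/(58*(-864) + I*sqrt(210)) = 1/(-50112 + I*sqrt(210))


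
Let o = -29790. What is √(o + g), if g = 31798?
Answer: 2*√502 ≈ 44.811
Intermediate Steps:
√(o + g) = √(-29790 + 31798) = √2008 = 2*√502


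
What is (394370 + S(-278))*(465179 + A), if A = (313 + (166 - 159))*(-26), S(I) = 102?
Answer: 180218083448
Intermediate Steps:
A = -8320 (A = (313 + 7)*(-26) = 320*(-26) = -8320)
(394370 + S(-278))*(465179 + A) = (394370 + 102)*(465179 - 8320) = 394472*456859 = 180218083448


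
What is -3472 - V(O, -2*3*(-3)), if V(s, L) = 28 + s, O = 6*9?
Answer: -3554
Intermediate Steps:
O = 54
-3472 - V(O, -2*3*(-3)) = -3472 - (28 + 54) = -3472 - 1*82 = -3472 - 82 = -3554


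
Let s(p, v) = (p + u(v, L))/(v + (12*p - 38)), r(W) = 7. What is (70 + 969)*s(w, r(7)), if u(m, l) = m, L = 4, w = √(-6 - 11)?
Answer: -13507/3409 - 119485*I*√17/3409 ≈ -3.9622 - 144.51*I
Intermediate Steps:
w = I*√17 (w = √(-17) = I*√17 ≈ 4.1231*I)
s(p, v) = (p + v)/(-38 + v + 12*p) (s(p, v) = (p + v)/(v + (12*p - 38)) = (p + v)/(v + (-38 + 12*p)) = (p + v)/(-38 + v + 12*p))
(70 + 969)*s(w, r(7)) = (70 + 969)*((I*√17 + 7)/(-38 + 7 + 12*(I*√17))) = 1039*((7 + I*√17)/(-38 + 7 + 12*I*√17)) = 1039*((7 + I*√17)/(-31 + 12*I*√17)) = 1039*(7 + I*√17)/(-31 + 12*I*√17)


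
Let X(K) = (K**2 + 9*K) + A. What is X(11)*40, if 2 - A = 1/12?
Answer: 26630/3 ≈ 8876.7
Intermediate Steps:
A = 23/12 (A = 2 - 1/12 = 23/12 ≈ 1.9167)
X(K) = 23/12 + K**2 + 9*K (X(K) = (K**2 + 9*K) + 23/12 = 23/12 + K**2 + 9*K)
X(11)*40 = (23/12 + 11**2 + 9*11)*40 = (23/12 + 121 + 99)*40 = (2663/12)*40 = 26630/3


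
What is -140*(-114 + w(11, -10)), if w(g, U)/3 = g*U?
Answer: 62160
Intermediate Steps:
w(g, U) = 3*U*g (w(g, U) = 3*(g*U) = 3*(U*g) = 3*U*g)
-140*(-114 + w(11, -10)) = -140*(-114 + 3*(-10)*11) = -140*(-114 - 330) = -140*(-444) = 62160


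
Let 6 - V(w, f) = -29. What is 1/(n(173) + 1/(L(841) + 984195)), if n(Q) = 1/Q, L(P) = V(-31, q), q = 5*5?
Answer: 170271790/984403 ≈ 172.97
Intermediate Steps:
q = 25
V(w, f) = 35 (V(w, f) = 6 - 1*(-29) = 6 + 29 = 35)
L(P) = 35
1/(n(173) + 1/(L(841) + 984195)) = 1/(1/173 + 1/(35 + 984195)) = 1/(1/173 + 1/984230) = 1/(984403/170271790) = 170271790/984403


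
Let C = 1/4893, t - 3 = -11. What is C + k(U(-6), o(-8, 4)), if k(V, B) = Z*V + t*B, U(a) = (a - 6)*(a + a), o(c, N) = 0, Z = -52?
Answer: -36638783/4893 ≈ -7488.0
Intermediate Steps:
t = -8 (t = 3 - 11 = -8)
U(a) = 2*a*(-6 + a) (U(a) = (-6 + a)*(2*a) = 2*a*(-6 + a))
k(V, B) = -52*V - 8*B
C = 1/4893 ≈ 0.00020437
C + k(U(-6), o(-8, 4)) = 1/4893 + (-104*(-6)*(-6 - 6) - 8*0) = 1/4893 + (-104*(-6)*(-12) + 0) = 1/4893 + (-52*144 + 0) = 1/4893 + (-7488 + 0) = 1/4893 - 7488 = -36638783/4893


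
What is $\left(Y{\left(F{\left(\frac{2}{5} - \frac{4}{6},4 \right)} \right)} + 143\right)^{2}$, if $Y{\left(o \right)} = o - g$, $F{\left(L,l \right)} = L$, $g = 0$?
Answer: $\frac{4583881}{225} \approx 20373.0$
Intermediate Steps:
$Y{\left(o \right)} = o$ ($Y{\left(o \right)} = o - 0 = o + 0 = o$)
$\left(Y{\left(F{\left(\frac{2}{5} - \frac{4}{6},4 \right)} \right)} + 143\right)^{2} = \left(\left(\frac{2}{5} - \frac{4}{6}\right) + 143\right)^{2} = \left(\left(2 \cdot \frac{1}{5} - \frac{2}{3}\right) + 143\right)^{2} = \left(\left(\frac{2}{5} - \frac{2}{3}\right) + 143\right)^{2} = \left(- \frac{4}{15} + 143\right)^{2} = \left(\frac{2141}{15}\right)^{2} = \frac{4583881}{225}$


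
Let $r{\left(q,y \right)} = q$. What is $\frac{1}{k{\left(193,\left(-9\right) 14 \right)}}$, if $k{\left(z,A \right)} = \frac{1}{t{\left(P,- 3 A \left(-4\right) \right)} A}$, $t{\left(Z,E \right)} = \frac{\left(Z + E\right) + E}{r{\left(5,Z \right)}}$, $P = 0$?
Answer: $\frac{381024}{5} \approx 76205.0$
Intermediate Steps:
$t{\left(Z,E \right)} = \frac{Z}{5} + \frac{2 E}{5}$ ($t{\left(Z,E \right)} = \frac{\left(Z + E\right) + E}{5} = \left(\left(E + Z\right) + E\right) \frac{1}{5} = \left(Z + 2 E\right) \frac{1}{5} = \frac{Z}{5} + \frac{2 E}{5}$)
$k{\left(z,A \right)} = \frac{5}{24 A^{2}}$ ($k{\left(z,A \right)} = \frac{1}{\left(\frac{1}{5} \cdot 0 + \frac{2 - 3 A \left(-4\right)}{5}\right) A} = \frac{1}{\left(0 + \frac{2 \cdot 12 A}{5}\right) A} = \frac{1}{\left(0 + \frac{24 A}{5}\right) A} = \frac{1}{\frac{24 A}{5} A} = \frac{1}{\frac{24}{5} A^{2}} = \frac{5}{24 A^{2}}$)
$\frac{1}{k{\left(193,\left(-9\right) 14 \right)}} = \frac{1}{\frac{5}{24} \cdot \frac{1}{15876}} = \frac{1}{\frac{5}{381024}} = \frac{381024}{5}$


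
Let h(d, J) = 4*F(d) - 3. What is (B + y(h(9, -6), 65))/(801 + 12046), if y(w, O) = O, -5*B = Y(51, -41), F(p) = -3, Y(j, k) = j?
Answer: 274/64235 ≈ 0.0042656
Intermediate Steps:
h(d, J) = -15 (h(d, J) = 4*(-3) - 3 = -12 - 3 = -15)
B = -51/5 (B = -⅕*51 = -51/5 ≈ -10.200)
(B + y(h(9, -6), 65))/(801 + 12046) = (-51/5 + 65)/(801 + 12046) = (274/5)/12847 = (274/5)*(1/12847) = 274/64235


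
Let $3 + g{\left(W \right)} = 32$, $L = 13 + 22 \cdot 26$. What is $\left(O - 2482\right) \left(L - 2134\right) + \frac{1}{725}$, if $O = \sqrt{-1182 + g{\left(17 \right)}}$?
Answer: $\frac{2787348051}{725} - 1549 i \sqrt{1153} \approx 3.8446 \cdot 10^{6} - 52598.0 i$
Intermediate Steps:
$L = 585$ ($L = 13 + 572 = 585$)
$g{\left(W \right)} = 29$ ($g{\left(W \right)} = -3 + 32 = 29$)
$O = i \sqrt{1153}$ ($O = \sqrt{-1182 + 29} = \sqrt{-1153} = i \sqrt{1153} \approx 33.956 i$)
$\left(O - 2482\right) \left(L - 2134\right) + \frac{1}{725} = \left(i \sqrt{1153} - 2482\right) \left(585 - 2134\right) + \frac{1}{725} = \left(-2482 + i \sqrt{1153}\right) \left(-1549\right) + \frac{1}{725} = \left(3844618 - 1549 i \sqrt{1153}\right) + \frac{1}{725} = \frac{2787348051}{725} - 1549 i \sqrt{1153}$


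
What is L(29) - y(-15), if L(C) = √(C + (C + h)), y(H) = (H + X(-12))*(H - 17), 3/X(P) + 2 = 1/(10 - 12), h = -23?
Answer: -2592/5 + √35 ≈ -512.48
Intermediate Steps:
X(P) = -6/5 (X(P) = 3/(-2 + 1/(10 - 12)) = 3/(-2 + 1/(-2)) = 3/(-2 - ½) = 3/(-5/2) = 3*(-⅖) = -6/5)
y(H) = (-17 + H)*(-6/5 + H) (y(H) = (H - 6/5)*(H - 17) = (-6/5 + H)*(-17 + H) = (-17 + H)*(-6/5 + H))
L(C) = √(-23 + 2*C) (L(C) = √(C + (C - 23)) = √(C + (-23 + C)) = √(-23 + 2*C))
L(29) - y(-15) = √(-23 + 2*29) - (102/5 + (-15)² - 91/5*(-15)) = √(-23 + 58) - (102/5 + 225 + 273) = √35 - 1*2592/5 = √35 - 2592/5 = -2592/5 + √35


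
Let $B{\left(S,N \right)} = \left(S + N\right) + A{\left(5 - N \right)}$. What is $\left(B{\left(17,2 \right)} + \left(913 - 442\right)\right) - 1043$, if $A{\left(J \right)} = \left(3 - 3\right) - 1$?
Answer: $-554$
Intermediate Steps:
$A{\left(J \right)} = -1$ ($A{\left(J \right)} = 0 - 1 = -1$)
$B{\left(S,N \right)} = -1 + N + S$ ($B{\left(S,N \right)} = \left(S + N\right) - 1 = \left(N + S\right) - 1 = -1 + N + S$)
$\left(B{\left(17,2 \right)} + \left(913 - 442\right)\right) - 1043 = \left(\left(-1 + 2 + 17\right) + \left(913 - 442\right)\right) - 1043 = \left(18 + \left(913 - 442\right)\right) - 1043 = \left(18 + 471\right) - 1043 = 489 - 1043 = -554$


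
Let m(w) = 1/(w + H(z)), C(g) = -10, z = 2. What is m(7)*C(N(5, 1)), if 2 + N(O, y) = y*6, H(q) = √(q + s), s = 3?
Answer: -35/22 + 5*√5/22 ≈ -1.0827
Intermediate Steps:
H(q) = √(3 + q) (H(q) = √(q + 3) = √(3 + q))
N(O, y) = -2 + 6*y (N(O, y) = -2 + y*6 = -2 + 6*y)
m(w) = 1/(w + √5) (m(w) = 1/(w + √(3 + 2)) = 1/(w + √5))
m(7)*C(N(5, 1)) = -10/(7 + √5)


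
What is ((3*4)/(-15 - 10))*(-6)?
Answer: 72/25 ≈ 2.8800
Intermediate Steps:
((3*4)/(-15 - 10))*(-6) = (12/(-25))*(-6) = -1/25*12*(-6) = -12/25*(-6) = 72/25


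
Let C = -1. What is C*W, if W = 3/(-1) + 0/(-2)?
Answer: 3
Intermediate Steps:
W = -3 (W = 3*(-1) + 0*(-½) = -3 + 0 = -3)
C*W = -1*(-3) = 3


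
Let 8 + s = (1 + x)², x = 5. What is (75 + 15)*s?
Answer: 2520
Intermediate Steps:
s = 28 (s = -8 + (1 + 5)² = -8 + 6² = -8 + 36 = 28)
(75 + 15)*s = (75 + 15)*28 = 90*28 = 2520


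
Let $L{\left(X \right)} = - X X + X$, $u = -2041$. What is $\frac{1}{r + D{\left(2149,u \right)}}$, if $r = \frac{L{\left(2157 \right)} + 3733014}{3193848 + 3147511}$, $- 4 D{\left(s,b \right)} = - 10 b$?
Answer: $- \frac{12682718}{64715403551} \approx -0.00019598$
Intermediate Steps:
$L{\left(X \right)} = X - X^{2}$ ($L{\left(X \right)} = - X^{2} + X = X - X^{2}$)
$D{\left(s,b \right)} = \frac{5 b}{2}$ ($D{\left(s,b \right)} = - \frac{\left(-10\right) b}{4} = \frac{5 b}{2}$)
$r = - \frac{917478}{6341359}$ ($r = \frac{2157 \left(1 - 2157\right) + 3733014}{3193848 + 3147511} = \frac{2157 \left(1 - 2157\right) + 3733014}{6341359} = \left(2157 \left(-2156\right) + 3733014\right) \frac{1}{6341359} = \left(-4650492 + 3733014\right) \frac{1}{6341359} = \left(-917478\right) \frac{1}{6341359} = - \frac{917478}{6341359} \approx -0.14468$)
$\frac{1}{r + D{\left(2149,u \right)}} = \frac{1}{- \frac{917478}{6341359} + \frac{5}{2} \left(-2041\right)} = \frac{1}{- \frac{917478}{6341359} - \frac{10205}{2}} = \frac{1}{- \frac{64715403551}{12682718}} = - \frac{12682718}{64715403551}$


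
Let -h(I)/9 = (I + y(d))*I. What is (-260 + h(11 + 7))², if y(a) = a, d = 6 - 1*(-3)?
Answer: 21473956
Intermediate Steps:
d = 9 (d = 6 + 3 = 9)
h(I) = -9*I*(9 + I) (h(I) = -9*(I + 9)*I = -9*(9 + I)*I = -9*I*(9 + I))
(-260 + h(11 + 7))² = (-260 - 9*(11 + 7)*(9 + (11 + 7)))² = (-260 - 9*18*(9 + 18))² = (-260 - 9*18*27)² = (-260 - 4374)² = (-4634)² = 21473956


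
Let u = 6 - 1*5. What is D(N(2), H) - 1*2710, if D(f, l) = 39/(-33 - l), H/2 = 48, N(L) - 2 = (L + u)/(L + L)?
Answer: -116543/43 ≈ -2710.3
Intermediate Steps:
u = 1 (u = 6 - 5 = 1)
N(L) = 2 + (1 + L)/(2*L) (N(L) = 2 + (L + 1)/(L + L) = 2 + (1 + L)/((2*L)) = 2 + (1 + L)*(1/(2*L)) = 2 + (1 + L)/(2*L))
H = 96 (H = 2*48 = 96)
D(N(2), H) - 1*2710 = -39/(33 + 96) - 1*2710 = -39/129 - 2710 = -39*1/129 - 2710 = -13/43 - 2710 = -116543/43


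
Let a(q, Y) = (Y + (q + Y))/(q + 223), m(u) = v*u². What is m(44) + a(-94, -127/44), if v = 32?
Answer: 175817581/2838 ≈ 61951.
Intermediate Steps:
m(u) = 32*u²
a(q, Y) = (q + 2*Y)/(223 + q) (a(q, Y) = (Y + (Y + q))/(223 + q) = (q + 2*Y)/(223 + q))
m(44) + a(-94, -127/44) = 32*44² + (-94 + 2*(-127/44))/(223 - 94) = 32*1936 + (-94 + 2*(-127*1/44))/129 = 61952 + (-94 + 2*(-127/44))/129 = 61952 + (-94 - 127/22)/129 = 61952 + (1/129)*(-2195/22) = 61952 - 2195/2838 = 175817581/2838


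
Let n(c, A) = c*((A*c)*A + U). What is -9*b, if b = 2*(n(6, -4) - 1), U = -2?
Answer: -10134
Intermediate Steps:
n(c, A) = c*(-2 + c*A²) (n(c, A) = c*((A*c)*A - 2) = c*(c*A² - 2) = c*(-2 + c*A²))
b = 1126 (b = 2*(6*(-2 + 6*(-4)²) - 1) = 2*(6*(-2 + 6*16) - 1) = 2*(6*(-2 + 96) - 1) = 2*(6*94 - 1) = 2*(564 - 1) = 2*563 = 1126)
-9*b = -9*1126 = -10134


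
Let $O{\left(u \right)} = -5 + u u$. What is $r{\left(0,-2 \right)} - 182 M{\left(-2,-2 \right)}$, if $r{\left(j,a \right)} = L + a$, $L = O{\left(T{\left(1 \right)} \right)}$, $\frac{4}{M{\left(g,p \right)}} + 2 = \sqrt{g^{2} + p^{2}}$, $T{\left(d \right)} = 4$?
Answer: $-355 - 364 \sqrt{2} \approx -869.77$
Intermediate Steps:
$O{\left(u \right)} = -5 + u^{2}$
$M{\left(g,p \right)} = \frac{4}{-2 + \sqrt{g^{2} + p^{2}}}$
$L = 11$ ($L = -5 + 4^{2} = -5 + 16 = 11$)
$r{\left(j,a \right)} = 11 + a$
$r{\left(0,-2 \right)} - 182 M{\left(-2,-2 \right)} = \left(11 - 2\right) - 182 \frac{4}{-2 + \sqrt{\left(-2\right)^{2} + \left(-2\right)^{2}}} = 9 - 182 \frac{4}{-2 + \sqrt{4 + 4}} = 9 - 182 \frac{4}{-2 + \sqrt{8}} = 9 - 182 \frac{4}{-2 + 2 \sqrt{2}} = 9 - \frac{728}{-2 + 2 \sqrt{2}}$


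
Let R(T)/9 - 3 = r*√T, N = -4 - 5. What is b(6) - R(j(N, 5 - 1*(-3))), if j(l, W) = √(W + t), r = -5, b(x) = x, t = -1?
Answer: -21 + 45*7^(¼) ≈ 52.196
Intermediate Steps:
N = -9
j(l, W) = √(-1 + W) (j(l, W) = √(W - 1) = √(-1 + W))
R(T) = 27 - 45*√T (R(T) = 27 + 9*(-5*√T) = 27 - 45*√T)
b(6) - R(j(N, 5 - 1*(-3))) = 6 - (27 - 45*(-1 + (5 - 1*(-3)))^(¼)) = 6 - (27 - 45*(-1 + (5 + 3))^(¼)) = 6 - (27 - 45*(-1 + 8)^(¼)) = 6 - (27 - 45*7^(¼)) = 6 + (-27 + 45*7^(¼)) = -21 + 45*7^(¼)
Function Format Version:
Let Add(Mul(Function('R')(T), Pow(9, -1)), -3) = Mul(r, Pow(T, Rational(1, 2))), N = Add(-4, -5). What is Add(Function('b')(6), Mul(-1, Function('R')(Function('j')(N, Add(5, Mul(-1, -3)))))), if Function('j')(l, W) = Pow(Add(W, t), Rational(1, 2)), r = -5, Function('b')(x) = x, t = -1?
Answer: Add(-21, Mul(45, Pow(7, Rational(1, 4)))) ≈ 52.196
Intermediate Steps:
N = -9
Function('j')(l, W) = Pow(Add(-1, W), Rational(1, 2)) (Function('j')(l, W) = Pow(Add(W, -1), Rational(1, 2)) = Pow(Add(-1, W), Rational(1, 2)))
Function('R')(T) = Add(27, Mul(-45, Pow(T, Rational(1, 2)))) (Function('R')(T) = Add(27, Mul(9, Mul(-5, Pow(T, Rational(1, 2))))) = Add(27, Mul(-45, Pow(T, Rational(1, 2)))))
Add(Function('b')(6), Mul(-1, Function('R')(Function('j')(N, Add(5, Mul(-1, -3)))))) = Add(6, Mul(-1, Add(27, Mul(-45, Pow(Pow(Add(-1, Add(5, Mul(-1, -3))), Rational(1, 2)), Rational(1, 2)))))) = Add(6, Mul(-1, Add(27, Mul(-45, Pow(Pow(Add(-1, Add(5, 3)), Rational(1, 2)), Rational(1, 2)))))) = Add(6, Mul(-1, Add(27, Mul(-45, Pow(Pow(Add(-1, 8), Rational(1, 2)), Rational(1, 2)))))) = Add(6, Mul(-1, Add(27, Mul(-45, Pow(Pow(7, Rational(1, 2)), Rational(1, 2)))))) = Add(6, Mul(-1, Add(27, Mul(-45, Pow(7, Rational(1, 4)))))) = Add(6, Add(-27, Mul(45, Pow(7, Rational(1, 4))))) = Add(-21, Mul(45, Pow(7, Rational(1, 4))))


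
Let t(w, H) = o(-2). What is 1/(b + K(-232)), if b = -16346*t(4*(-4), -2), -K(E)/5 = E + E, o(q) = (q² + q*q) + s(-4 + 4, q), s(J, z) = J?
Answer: -1/128448 ≈ -7.7852e-6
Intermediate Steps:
o(q) = 2*q² (o(q) = (q² + q*q) + (-4 + 4) = (q² + q²) + 0 = 2*q² + 0 = 2*q²)
K(E) = -10*E (K(E) = -5*(E + E) = -10*E)
t(w, H) = 8 (t(w, H) = 2*(-2)² = 2*4 = 8)
b = -130768 (b = -16346*8 = -130768)
1/(b + K(-232)) = 1/(-130768 - 10*(-232)) = 1/(-130768 + 2320) = 1/(-128448) = -1/128448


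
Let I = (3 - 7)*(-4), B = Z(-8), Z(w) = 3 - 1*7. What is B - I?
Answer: -20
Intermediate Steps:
Z(w) = -4 (Z(w) = 3 - 7 = -4)
B = -4
I = 16 (I = -4*(-4) = 16)
B - I = -4 - 1*16 = -4 - 16 = -20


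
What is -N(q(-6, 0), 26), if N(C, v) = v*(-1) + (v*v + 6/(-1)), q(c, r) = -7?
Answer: -644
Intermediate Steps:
N(C, v) = -6 + v**2 - v (N(C, v) = -v + (v**2 + 6*(-1)) = -v + (v**2 - 6) = -v + (-6 + v**2) = -6 + v**2 - v)
-N(q(-6, 0), 26) = -(-6 + 26**2 - 1*26) = -(-6 + 676 - 26) = -1*644 = -644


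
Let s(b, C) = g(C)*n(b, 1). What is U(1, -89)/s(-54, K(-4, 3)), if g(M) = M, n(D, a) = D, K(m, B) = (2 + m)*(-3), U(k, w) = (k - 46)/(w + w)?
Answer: -5/6408 ≈ -0.00078028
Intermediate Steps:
U(k, w) = (-46 + k)/(2*w) (U(k, w) = (-46 + k)/((2*w)) = (-46 + k)*(1/(2*w)) = (-46 + k)/(2*w))
K(m, B) = -6 - 3*m
s(b, C) = C*b
U(1, -89)/s(-54, K(-4, 3)) = ((1/2)*(-46 + 1)/(-89))/(((-6 - 3*(-4))*(-54))) = ((1/2)*(-1/89)*(-45))/(((-6 + 12)*(-54))) = 45/(178*((6*(-54)))) = (45/178)/(-324) = (45/178)*(-1/324) = -5/6408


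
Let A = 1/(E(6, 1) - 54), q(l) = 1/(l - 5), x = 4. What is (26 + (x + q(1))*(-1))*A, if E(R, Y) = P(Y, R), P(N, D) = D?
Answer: -89/192 ≈ -0.46354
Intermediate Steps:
E(R, Y) = R
q(l) = 1/(-5 + l)
A = -1/48 (A = 1/(6 - 54) = 1/(-48) = -1/48 ≈ -0.020833)
(26 + (x + q(1))*(-1))*A = (26 + (4 + 1/(-5 + 1))*(-1))*(-1/48) = (26 + (4 + 1/(-4))*(-1))*(-1/48) = (26 + (4 - ¼)*(-1))*(-1/48) = (26 + (15/4)*(-1))*(-1/48) = (26 - 15/4)*(-1/48) = (89/4)*(-1/48) = -89/192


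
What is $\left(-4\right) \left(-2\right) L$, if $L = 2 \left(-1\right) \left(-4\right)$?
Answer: $64$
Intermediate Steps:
$L = 8$ ($L = \left(-2\right) \left(-4\right) = 8$)
$\left(-4\right) \left(-2\right) L = \left(-4\right) \left(-2\right) 8 = 8 \cdot 8 = 64$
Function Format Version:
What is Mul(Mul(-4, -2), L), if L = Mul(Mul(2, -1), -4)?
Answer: 64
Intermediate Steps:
L = 8 (L = Mul(-2, -4) = 8)
Mul(Mul(-4, -2), L) = Mul(Mul(-4, -2), 8) = Mul(8, 8) = 64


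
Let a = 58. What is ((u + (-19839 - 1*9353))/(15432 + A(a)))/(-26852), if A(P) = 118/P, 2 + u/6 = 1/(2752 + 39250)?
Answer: 17786082829/252402747210124 ≈ 7.0467e-5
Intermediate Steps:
u = -252009/21001 (u = -12 + 6/(2752 + 39250) = -12 + 6/42002 = -12 + 6*(1/42002) = -12 + 3/21001 = -252009/21001 ≈ -12.000)
((u + (-19839 - 1*9353))/(15432 + A(a)))/(-26852) = ((-252009/21001 + (-19839 - 1*9353))/(15432 + 118/58))/(-26852) = ((-252009/21001 + (-19839 - 9353))/(15432 + 118*(1/58)))*(-1/26852) = ((-252009/21001 - 29192)/(15432 + 59/29))*(-1/26852) = -613313201/(21001*447587/29)*(-1/26852) = -613313201/21001*29/447587*(-1/26852) = -17786082829/9399774587*(-1/26852) = 17786082829/252402747210124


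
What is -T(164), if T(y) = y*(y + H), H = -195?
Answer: 5084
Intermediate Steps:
T(y) = y*(-195 + y) (T(y) = y*(y - 195) = y*(-195 + y))
-T(164) = -164*(-195 + 164) = -164*(-31) = -1*(-5084) = 5084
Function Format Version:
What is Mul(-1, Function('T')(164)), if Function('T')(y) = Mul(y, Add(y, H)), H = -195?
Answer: 5084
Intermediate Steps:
Function('T')(y) = Mul(y, Add(-195, y)) (Function('T')(y) = Mul(y, Add(y, -195)) = Mul(y, Add(-195, y)))
Mul(-1, Function('T')(164)) = Mul(-1, Mul(164, Add(-195, 164))) = Mul(-1, Mul(164, -31)) = Mul(-1, -5084) = 5084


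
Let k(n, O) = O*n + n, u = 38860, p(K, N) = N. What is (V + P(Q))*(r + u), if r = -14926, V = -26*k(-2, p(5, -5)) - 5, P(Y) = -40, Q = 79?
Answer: -6055302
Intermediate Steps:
k(n, O) = n + O*n
V = -213 (V = -(-52)*(1 - 5) - 5 = -(-52)*(-4) - 5 = -26*8 - 5 = -208 - 5 = -213)
(V + P(Q))*(r + u) = (-213 - 40)*(-14926 + 38860) = -253*23934 = -6055302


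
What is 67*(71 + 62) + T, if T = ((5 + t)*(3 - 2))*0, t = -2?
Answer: 8911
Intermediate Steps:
T = 0 (T = ((5 - 2)*(3 - 2))*0 = (3*1)*0 = 3*0 = 0)
67*(71 + 62) + T = 67*(71 + 62) + 0 = 67*133 + 0 = 8911 + 0 = 8911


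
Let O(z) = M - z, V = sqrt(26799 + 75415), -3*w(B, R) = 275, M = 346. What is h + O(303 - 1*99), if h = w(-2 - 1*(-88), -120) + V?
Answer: 151/3 + 7*sqrt(2086) ≈ 370.04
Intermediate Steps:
w(B, R) = -275/3 (w(B, R) = -1/3*275 = -275/3)
V = 7*sqrt(2086) (V = sqrt(102214) = 7*sqrt(2086) ≈ 319.71)
O(z) = 346 - z
h = -275/3 + 7*sqrt(2086) ≈ 228.04
h + O(303 - 1*99) = (-275/3 + 7*sqrt(2086)) + (346 - (303 - 1*99)) = (-275/3 + 7*sqrt(2086)) + (346 - (303 - 99)) = (-275/3 + 7*sqrt(2086)) + (346 - 1*204) = (-275/3 + 7*sqrt(2086)) + (346 - 204) = (-275/3 + 7*sqrt(2086)) + 142 = 151/3 + 7*sqrt(2086)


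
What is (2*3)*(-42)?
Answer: -252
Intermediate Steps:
(2*3)*(-42) = 6*(-42) = -252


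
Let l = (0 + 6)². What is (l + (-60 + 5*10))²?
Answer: 676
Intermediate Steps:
l = 36 (l = 6² = 36)
(l + (-60 + 5*10))² = (36 + (-60 + 5*10))² = (36 + (-60 + 50))² = (36 - 10)² = 26² = 676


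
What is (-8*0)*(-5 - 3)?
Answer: 0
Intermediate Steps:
(-8*0)*(-5 - 3) = 0*(-8) = 0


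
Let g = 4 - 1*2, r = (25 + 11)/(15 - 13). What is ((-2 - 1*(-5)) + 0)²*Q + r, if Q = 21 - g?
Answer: 189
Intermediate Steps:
r = 18 (r = 36/2 = 36*(½) = 18)
g = 2 (g = 4 - 2 = 2)
Q = 19 (Q = 21 - 1*2 = 21 - 2 = 19)
((-2 - 1*(-5)) + 0)²*Q + r = ((-2 - 1*(-5)) + 0)²*19 + 18 = ((-2 + 5) + 0)²*19 + 18 = (3 + 0)²*19 + 18 = 3²*19 + 18 = 9*19 + 18 = 171 + 18 = 189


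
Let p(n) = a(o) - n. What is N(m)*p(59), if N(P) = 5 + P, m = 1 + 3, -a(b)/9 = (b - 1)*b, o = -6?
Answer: -3933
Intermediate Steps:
a(b) = -9*b*(-1 + b) (a(b) = -9*(b - 1)*b = -9*(-1 + b)*b = -9*b*(-1 + b))
m = 4
p(n) = -378 - n (p(n) = 9*(-6)*(1 - 1*(-6)) - n = 9*(-6)*(1 + 6) - n = 9*(-6)*7 - n = -378 - n)
N(m)*p(59) = (5 + 4)*(-378 - 1*59) = 9*(-378 - 59) = 9*(-437) = -3933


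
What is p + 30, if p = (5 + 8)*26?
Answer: 368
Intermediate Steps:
p = 338 (p = 13*26 = 338)
p + 30 = 338 + 30 = 368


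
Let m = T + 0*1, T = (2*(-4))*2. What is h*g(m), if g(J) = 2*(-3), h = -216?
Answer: 1296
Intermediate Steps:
T = -16 (T = -8*2 = -16)
m = -16 (m = -16 + 0*1 = -16 + 0 = -16)
g(J) = -6
h*g(m) = -216*(-6) = 1296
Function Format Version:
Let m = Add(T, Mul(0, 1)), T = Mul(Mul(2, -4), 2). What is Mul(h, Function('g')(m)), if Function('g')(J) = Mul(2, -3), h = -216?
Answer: 1296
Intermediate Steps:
T = -16 (T = Mul(-8, 2) = -16)
m = -16 (m = Add(-16, Mul(0, 1)) = Add(-16, 0) = -16)
Function('g')(J) = -6
Mul(h, Function('g')(m)) = Mul(-216, -6) = 1296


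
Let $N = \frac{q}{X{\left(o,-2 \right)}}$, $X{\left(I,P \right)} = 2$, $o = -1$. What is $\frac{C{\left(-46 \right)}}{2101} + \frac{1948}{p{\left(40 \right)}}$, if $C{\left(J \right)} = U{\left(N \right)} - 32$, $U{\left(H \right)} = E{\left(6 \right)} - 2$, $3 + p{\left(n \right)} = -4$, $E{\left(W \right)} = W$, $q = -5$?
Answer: $- \frac{4092944}{14707} \approx -278.3$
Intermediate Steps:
$p{\left(n \right)} = -7$ ($p{\left(n \right)} = -3 - 4 = -7$)
$N = - \frac{5}{2} \approx -2.5$
$U{\left(H \right)} = 4$ ($U{\left(H \right)} = 6 - 2 = 4$)
$C{\left(J \right)} = -28$ ($C{\left(J \right)} = 4 - 32 = -28$)
$\frac{C{\left(-46 \right)}}{2101} + \frac{1948}{p{\left(40 \right)}} = - \frac{28}{2101} + \frac{1948}{-7} = \left(-28\right) \frac{1}{2101} + 1948 \left(- \frac{1}{7}\right) = - \frac{28}{2101} - \frac{1948}{7} = - \frac{4092944}{14707}$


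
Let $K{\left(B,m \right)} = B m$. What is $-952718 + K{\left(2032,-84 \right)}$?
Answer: $-1123406$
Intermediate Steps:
$-952718 + K{\left(2032,-84 \right)} = -952718 + 2032 \left(-84\right) = -952718 - 170688 = -1123406$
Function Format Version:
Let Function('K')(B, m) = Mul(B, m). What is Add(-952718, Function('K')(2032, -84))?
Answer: -1123406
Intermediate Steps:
Add(-952718, Function('K')(2032, -84)) = Add(-952718, Mul(2032, -84)) = Add(-952718, -170688) = -1123406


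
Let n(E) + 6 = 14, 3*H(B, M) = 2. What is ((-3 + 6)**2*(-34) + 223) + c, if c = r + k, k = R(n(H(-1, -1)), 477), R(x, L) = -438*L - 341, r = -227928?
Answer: -437278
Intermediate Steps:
H(B, M) = 2/3 (H(B, M) = (1/3)*2 = 2/3)
n(E) = 8 (n(E) = -6 + 14 = 8)
R(x, L) = -341 - 438*L
k = -209267 (k = -341 - 438*477 = -341 - 208926 = -209267)
c = -437195 (c = -227928 - 209267 = -437195)
((-3 + 6)**2*(-34) + 223) + c = ((-3 + 6)**2*(-34) + 223) - 437195 = (3**2*(-34) + 223) - 437195 = (9*(-34) + 223) - 437195 = (-306 + 223) - 437195 = -83 - 437195 = -437278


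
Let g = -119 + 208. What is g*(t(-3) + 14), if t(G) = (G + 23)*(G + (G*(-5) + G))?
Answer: 17266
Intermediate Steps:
g = 89
t(G) = -3*G*(23 + G) (t(G) = (23 + G)*(G + (-5*G + G)) = (23 + G)*(G - 4*G) = (23 + G)*(-3*G) = -3*G*(23 + G))
g*(t(-3) + 14) = 89*(-3*(-3)*(23 - 3) + 14) = 89*(-3*(-3)*20 + 14) = 89*(180 + 14) = 89*194 = 17266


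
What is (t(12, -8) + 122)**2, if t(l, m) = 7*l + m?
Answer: 39204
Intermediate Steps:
t(l, m) = m + 7*l
(t(12, -8) + 122)**2 = ((-8 + 7*12) + 122)**2 = ((-8 + 84) + 122)**2 = (76 + 122)**2 = 198**2 = 39204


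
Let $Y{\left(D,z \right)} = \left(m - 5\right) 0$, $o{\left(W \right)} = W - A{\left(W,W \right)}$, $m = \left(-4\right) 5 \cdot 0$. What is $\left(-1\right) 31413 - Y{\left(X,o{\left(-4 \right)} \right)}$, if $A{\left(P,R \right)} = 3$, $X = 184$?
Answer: $-31413$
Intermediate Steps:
$m = 0$ ($m = \left(-20\right) 0 = 0$)
$o{\left(W \right)} = -3 + W$ ($o{\left(W \right)} = W - 3 = -3 + W$)
$Y{\left(D,z \right)} = 0$ ($Y{\left(D,z \right)} = \left(0 - 5\right) 0 = \left(-5\right) 0 = 0$)
$\left(-1\right) 31413 - Y{\left(X,o{\left(-4 \right)} \right)} = \left(-1\right) 31413 - 0 = -31413 + 0 = -31413$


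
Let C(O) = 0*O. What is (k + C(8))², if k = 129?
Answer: 16641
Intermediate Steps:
C(O) = 0
(k + C(8))² = (129 + 0)² = 129² = 16641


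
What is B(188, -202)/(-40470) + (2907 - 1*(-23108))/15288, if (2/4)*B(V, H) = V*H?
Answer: 122998957/34372520 ≈ 3.5784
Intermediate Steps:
B(V, H) = 2*H*V (B(V, H) = 2*(V*H) = 2*(H*V) = 2*H*V)
B(188, -202)/(-40470) + (2907 - 1*(-23108))/15288 = (2*(-202)*188)/(-40470) + (2907 - 1*(-23108))/15288 = -75952*(-1/40470) + (2907 + 23108)*(1/15288) = 37976/20235 + 26015*(1/15288) = 37976/20235 + 26015/15288 = 122998957/34372520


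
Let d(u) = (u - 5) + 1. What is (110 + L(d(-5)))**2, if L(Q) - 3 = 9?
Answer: 14884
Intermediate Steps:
d(u) = -4 + u (d(u) = (-5 + u) + 1 = -4 + u)
L(Q) = 12 (L(Q) = 3 + 9 = 12)
(110 + L(d(-5)))**2 = (110 + 12)**2 = 122**2 = 14884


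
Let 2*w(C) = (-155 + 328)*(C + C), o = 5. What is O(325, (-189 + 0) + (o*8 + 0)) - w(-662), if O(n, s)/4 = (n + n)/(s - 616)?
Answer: 17521958/153 ≈ 1.1452e+5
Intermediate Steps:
w(C) = 173*C (w(C) = ((-155 + 328)*(C + C))/2 = (173*(2*C))/2 = (346*C)/2 = 173*C)
O(n, s) = 8*n/(-616 + s) (O(n, s) = 4*((n + n)/(s - 616)) = 4*((2*n)/(-616 + s)) = 4*(2*n/(-616 + s)) = 8*n/(-616 + s))
O(325, (-189 + 0) + (o*8 + 0)) - w(-662) = 8*325/(-616 + ((-189 + 0) + (5*8 + 0))) - 173*(-662) = 8*325/(-616 + (-189 + (40 + 0))) - 1*(-114526) = 8*325/(-616 + (-189 + 40)) + 114526 = 8*325/(-616 - 149) + 114526 = 8*325/(-765) + 114526 = 8*325*(-1/765) + 114526 = -520/153 + 114526 = 17521958/153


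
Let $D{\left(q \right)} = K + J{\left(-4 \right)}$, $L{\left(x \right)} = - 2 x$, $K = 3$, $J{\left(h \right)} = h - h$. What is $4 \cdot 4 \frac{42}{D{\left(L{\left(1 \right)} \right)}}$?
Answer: $224$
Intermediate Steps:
$J{\left(h \right)} = 0$
$D{\left(q \right)} = 3$ ($D{\left(q \right)} = 3 + 0 = 3$)
$4 \cdot 4 \frac{42}{D{\left(L{\left(1 \right)} \right)}} = 4 \cdot 4 \cdot \frac{42}{3} = 16 \cdot 42 \cdot \frac{1}{3} = 16 \cdot 14 = 224$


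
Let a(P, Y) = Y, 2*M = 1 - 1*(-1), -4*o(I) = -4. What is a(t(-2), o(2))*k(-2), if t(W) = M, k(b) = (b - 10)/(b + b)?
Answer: 3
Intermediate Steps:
k(b) = (-10 + b)/(2*b) (k(b) = (-10 + b)/((2*b)) = (-10 + b)*(1/(2*b)) = (-10 + b)/(2*b))
o(I) = 1 (o(I) = -¼*(-4) = 1)
M = 1 (M = (1 - 1*(-1))/2 = (1 + 1)/2 = (½)*2 = 1)
t(W) = 1
a(t(-2), o(2))*k(-2) = 1*((½)*(-10 - 2)/(-2)) = 1*((½)*(-½)*(-12)) = 1*3 = 3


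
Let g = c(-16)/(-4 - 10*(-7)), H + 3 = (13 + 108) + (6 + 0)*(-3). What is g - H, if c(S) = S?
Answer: -3308/33 ≈ -100.24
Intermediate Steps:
H = 100 (H = -3 + ((13 + 108) + (6 + 0)*(-3)) = -3 + (121 + 6*(-3)) = -3 + (121 - 18) = -3 + 103 = 100)
g = -8/33 (g = -16/(-4 - 10*(-7)) = -16/(-4 + 70) = -16/66 = -16*1/66 = -8/33 ≈ -0.24242)
g - H = -8/33 - 1*100 = -8/33 - 100 = -3308/33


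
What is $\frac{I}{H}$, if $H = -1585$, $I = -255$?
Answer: $\frac{51}{317} \approx 0.16088$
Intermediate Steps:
$\frac{I}{H} = - \frac{255}{-1585} = \left(-255\right) \left(- \frac{1}{1585}\right) = \frac{51}{317}$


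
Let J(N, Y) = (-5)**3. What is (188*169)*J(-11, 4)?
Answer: -3971500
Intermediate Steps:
J(N, Y) = -125
(188*169)*J(-11, 4) = (188*169)*(-125) = 31772*(-125) = -3971500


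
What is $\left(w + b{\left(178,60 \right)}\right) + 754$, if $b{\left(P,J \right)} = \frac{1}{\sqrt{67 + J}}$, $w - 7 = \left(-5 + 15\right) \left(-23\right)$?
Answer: $531 + \frac{\sqrt{127}}{127} \approx 531.09$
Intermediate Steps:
$w = -223$ ($w = 7 + \left(-5 + 15\right) \left(-23\right) = 7 + 10 \left(-23\right) = 7 - 230 = -223$)
$b{\left(P,J \right)} = \frac{1}{\sqrt{67 + J}}$
$\left(w + b{\left(178,60 \right)}\right) + 754 = \left(-223 + \frac{1}{\sqrt{67 + 60}}\right) + 754 = \left(-223 + \frac{1}{\sqrt{127}}\right) + 754 = \left(-223 + \frac{\sqrt{127}}{127}\right) + 754 = 531 + \frac{\sqrt{127}}{127}$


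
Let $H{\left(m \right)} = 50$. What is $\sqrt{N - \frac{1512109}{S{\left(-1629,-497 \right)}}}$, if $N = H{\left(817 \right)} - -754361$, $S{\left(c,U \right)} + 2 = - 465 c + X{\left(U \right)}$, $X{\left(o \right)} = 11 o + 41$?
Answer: $\frac{\sqrt{426685977549131126}}{752057} \approx 868.57$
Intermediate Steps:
$X{\left(o \right)} = 41 + 11 o$
$S{\left(c,U \right)} = 39 - 465 c + 11 U$ ($S{\left(c,U \right)} = -2 - \left(-41 - 11 U + 465 c\right) = -2 + \left(41 - 465 c + 11 U\right) = 39 - 465 c + 11 U$)
$N = 754411$ ($N = 50 - -754361 = 50 + 754361 = 754411$)
$\sqrt{N - \frac{1512109}{S{\left(-1629,-497 \right)}}} = \sqrt{754411 - \frac{1512109}{39 - -757485 + 11 \left(-497\right)}} = \sqrt{754411 - \frac{1512109}{39 + 757485 - 5467}} = \sqrt{754411 - \frac{1512109}{752057}} = \sqrt{\frac{567358561318}{752057}} = \frac{\sqrt{426685977549131126}}{752057}$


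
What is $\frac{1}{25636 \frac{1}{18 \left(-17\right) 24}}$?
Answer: $- \frac{108}{377} \approx -0.28647$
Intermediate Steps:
$\frac{1}{25636 \frac{1}{18 \left(-17\right) 24}} = \frac{1}{25636 \frac{1}{\left(-306\right) 24}} = \frac{1}{25636 \frac{1}{-7344}} = \frac{1}{25636 \left(- \frac{1}{7344}\right)} = \frac{1}{- \frac{377}{108}} = - \frac{108}{377}$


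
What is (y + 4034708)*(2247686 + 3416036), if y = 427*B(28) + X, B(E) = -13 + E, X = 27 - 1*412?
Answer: 22885560069616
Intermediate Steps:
X = -385 (X = 27 - 412 = -385)
y = 6020 (y = 427*(-13 + 28) - 385 = 427*15 - 385 = 6405 - 385 = 6020)
(y + 4034708)*(2247686 + 3416036) = (6020 + 4034708)*(2247686 + 3416036) = 4040728*5663722 = 22885560069616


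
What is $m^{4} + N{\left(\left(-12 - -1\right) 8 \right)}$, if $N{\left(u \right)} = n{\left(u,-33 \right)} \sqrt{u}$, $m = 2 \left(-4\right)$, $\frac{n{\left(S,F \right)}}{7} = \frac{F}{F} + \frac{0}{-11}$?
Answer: $4096 + 14 i \sqrt{22} \approx 4096.0 + 65.666 i$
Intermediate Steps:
$n{\left(S,F \right)} = 7$ ($n{\left(S,F \right)} = 7 \left(\frac{F}{F} + \frac{0}{-11}\right) = 7 \left(1 + 0 \left(- \frac{1}{11}\right)\right) = 7 \left(1 + 0\right) = 7 \cdot 1 = 7$)
$m = -8$
$N{\left(u \right)} = 7 \sqrt{u}$
$m^{4} + N{\left(\left(-12 - -1\right) 8 \right)} = \left(-8\right)^{4} + 7 \sqrt{\left(-12 - -1\right) 8} = 4096 + 7 \sqrt{\left(-12 + 1\right) 8} = 4096 + 7 \sqrt{\left(-11\right) 8} = 4096 + 7 \sqrt{-88} = 4096 + 7 \cdot 2 i \sqrt{22} = 4096 + 14 i \sqrt{22}$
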